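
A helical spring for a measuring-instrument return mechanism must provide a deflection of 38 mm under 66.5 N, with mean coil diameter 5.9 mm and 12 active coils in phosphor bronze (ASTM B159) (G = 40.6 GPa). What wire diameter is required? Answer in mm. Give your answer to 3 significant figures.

Required rate k = F/δ = 66.5/38 = 1.75 N/mm
d = (8D³N_a·k / G)^(1/4) = (8·5.9³·12·1.75 / (40.6×10³))^0.25
  = (0.84984)^0.25 = 0.9601 mm

0.960 mm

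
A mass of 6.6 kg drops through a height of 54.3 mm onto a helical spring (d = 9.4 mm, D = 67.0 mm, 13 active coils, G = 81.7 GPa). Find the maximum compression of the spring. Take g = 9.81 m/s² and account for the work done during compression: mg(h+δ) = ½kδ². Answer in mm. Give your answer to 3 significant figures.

22.0 mm

k = Gd⁴/(8D³N_a) = (81.7×10³)(9.4⁴)/(8·67.0³·13) = 20.393 N/mm
W = mg = 6.6 × 9.81 = 64.746 N
½kδ² − Wδ − Wh = 0 → δ = (W + √(W² + 2kWh))/k
δ = (64.746 + √(4192 + 143390))/20.393 = (64.746 + 384.16)/20.393 = 22.013 mm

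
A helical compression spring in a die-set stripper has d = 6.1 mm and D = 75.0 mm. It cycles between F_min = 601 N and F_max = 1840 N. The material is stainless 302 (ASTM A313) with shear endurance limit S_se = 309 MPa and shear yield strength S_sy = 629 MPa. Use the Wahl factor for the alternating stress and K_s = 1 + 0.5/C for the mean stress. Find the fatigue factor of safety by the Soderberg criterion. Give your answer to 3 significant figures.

0.279

C = D/d = 75.0/6.1 = 12.2951; K_W = (4C−1)/(4C−4)+0.615/C = 1.1164; K_s = 1+0.5/C = 1.0407
F_a = (F_max−F_min)/2 = 619.5 N; F_m = (F_max+F_min)/2 = 1220.5 N
τ_a = K_W·8F_aD/(πd³) = 1.1164 × 521.26 = 581.94 MPa
τ_m = K_s·8F_mD/(πd³) = 1.0407 × 1027 = 1068.7 MPa
Soderberg: 1/n_f = τ_a/S_se + τ_m/S_sy = 581.94/309 + 1068.7/629 = 1.88331 + 1.69907 = 3.5824
n_f = 1/3.5824 = 0.2791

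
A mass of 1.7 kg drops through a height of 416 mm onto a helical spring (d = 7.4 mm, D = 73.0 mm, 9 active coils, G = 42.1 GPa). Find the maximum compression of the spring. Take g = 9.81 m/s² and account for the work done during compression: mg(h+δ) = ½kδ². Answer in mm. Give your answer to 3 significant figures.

59.3 mm

k = Gd⁴/(8D³N_a) = (42.1×10³)(7.4⁴)/(8·73.0³·9) = 4.5072 N/mm
W = mg = 1.7 × 9.81 = 16.677 N
½kδ² − Wδ − Wh = 0 → δ = (W + √(W² + 2kWh))/k
δ = (16.677 + √(278.12 + 62538.7))/4.5072 = (16.677 + 250.63)/4.5072 = 59.307 mm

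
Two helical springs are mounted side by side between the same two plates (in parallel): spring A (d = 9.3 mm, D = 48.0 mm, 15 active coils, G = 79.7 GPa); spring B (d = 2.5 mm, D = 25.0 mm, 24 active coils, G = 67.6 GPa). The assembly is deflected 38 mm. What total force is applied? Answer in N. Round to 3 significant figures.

k_A = Gd⁴/(8D³N_a) = (79.7×10³)(9.3⁴)/(8·48.0³·15) = 44.925 N/mm
k_B = Gd⁴/(8D³N_a) = (67.6×10³)(2.5⁴)/(8·25.0³·24) = 0.88021 N/mm
Parallel: k_eq = 44.925 + 0.88021 = 45.805 N/mm
F = k_eq·δ = 45.805·38 = 1740.6 N

1740 N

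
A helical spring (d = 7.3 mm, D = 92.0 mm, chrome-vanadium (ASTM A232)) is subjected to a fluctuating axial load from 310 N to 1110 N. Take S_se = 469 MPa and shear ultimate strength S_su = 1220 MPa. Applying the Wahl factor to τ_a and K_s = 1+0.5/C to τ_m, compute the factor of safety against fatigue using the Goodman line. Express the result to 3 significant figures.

C = D/d = 92.0/7.3 = 12.6027; K_W = (4C−1)/(4C−4)+0.615/C = 1.1134; K_s = 1+0.5/C = 1.0397
F_a = (F_max−F_min)/2 = 400 N; F_m = (F_max+F_min)/2 = 710 N
τ_a = K_W·8F_aD/(πd³) = 1.1134 × 240.89 = 268.22 MPa
τ_m = K_s·8F_mD/(πd³) = 1.0397 × 427.58 = 444.54 MPa
Goodman: 1/n_f = τ_a/S_se + τ_m/S_su = 268.22/469 + 444.54/1220 = 0.57189 + 0.36438 = 0.93627
n_f = 1/0.93627 = 1.068

1.07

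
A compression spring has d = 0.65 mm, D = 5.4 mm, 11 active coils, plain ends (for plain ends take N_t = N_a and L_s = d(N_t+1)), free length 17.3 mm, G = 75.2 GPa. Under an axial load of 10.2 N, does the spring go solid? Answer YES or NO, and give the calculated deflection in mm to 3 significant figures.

YES, δ = 10.5 mm

k = Gd⁴/(8D³N_a) = (75.2×10³)(0.65⁴)/(8·5.4³·11) = 0.96874 N/mm
N_t = 11; L_s = 0.65·12 = 7.8 mm; δ_solid = L₀ − L_s = 17.3 − 7.8 = 9.5 mm
δ = F/k = 10.2/0.96874 = 10.529 mm
δ ≥ δ_solid → spring goes solid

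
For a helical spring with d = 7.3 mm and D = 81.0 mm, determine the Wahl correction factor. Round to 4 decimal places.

1.1297

C = D/d = 81.0/7.3 = 11.0959
K_W = (4C−1)/(4C−4) + 0.615/C = 43.384/40.384 + 0.0554 = 1.1297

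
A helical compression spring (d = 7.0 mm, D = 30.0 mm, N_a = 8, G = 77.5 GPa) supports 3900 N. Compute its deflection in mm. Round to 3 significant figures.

k = Gd⁴/(8D³N_a) = (77.5×10³)(7.0⁴)/(8·30.0³·8) = 107.68 N/mm
δ = F/k = 3900 / 107.68 = 36.217 mm

36.2 mm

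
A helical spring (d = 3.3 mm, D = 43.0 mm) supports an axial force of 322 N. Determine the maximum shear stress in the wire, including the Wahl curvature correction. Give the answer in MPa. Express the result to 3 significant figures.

Spring index C = D/d = 43.0/3.3 = 13.0303
K_W = (4C−1)/(4C−4) + 0.615/C = 51.121/48.121 + 0.0472 = 1.1095
τ₀ = 8FD/(πd³) = 8·322·43.0/(π·3.3³) = 110768/112.9 = 981.12 MPa
τ_max = K·τ₀ = 1.1095 × 981.12 = 1088.6 MPa

1090 MPa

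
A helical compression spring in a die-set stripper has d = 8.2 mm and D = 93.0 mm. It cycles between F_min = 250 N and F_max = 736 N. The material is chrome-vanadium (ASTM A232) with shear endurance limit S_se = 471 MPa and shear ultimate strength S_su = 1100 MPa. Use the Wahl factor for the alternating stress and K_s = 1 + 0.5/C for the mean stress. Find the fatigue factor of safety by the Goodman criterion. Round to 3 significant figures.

C = D/d = 93.0/8.2 = 11.3415; K_W = (4C−1)/(4C−4)+0.615/C = 1.1267; K_s = 1+0.5/C = 1.0441
F_a = (F_max−F_min)/2 = 243 N; F_m = (F_max+F_min)/2 = 493 N
τ_a = K_W·8F_aD/(πd³) = 1.1267 × 104.37 = 117.6 MPa
τ_m = K_s·8F_mD/(πd³) = 1.0441 × 211.75 = 221.09 MPa
Goodman: 1/n_f = τ_a/S_se + τ_m/S_su = 117.6/471 + 221.09/1100 = 0.24969 + 0.20099 = 0.45067
n_f = 1/0.45067 = 2.219

2.22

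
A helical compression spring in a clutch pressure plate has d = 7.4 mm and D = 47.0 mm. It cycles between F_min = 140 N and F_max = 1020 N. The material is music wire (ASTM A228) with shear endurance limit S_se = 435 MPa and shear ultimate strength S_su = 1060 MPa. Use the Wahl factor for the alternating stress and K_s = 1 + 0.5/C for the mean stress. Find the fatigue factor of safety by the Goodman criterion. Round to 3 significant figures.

C = D/d = 47.0/7.4 = 6.3514; K_W = (4C−1)/(4C−4)+0.615/C = 1.2370; K_s = 1+0.5/C = 1.0787
F_a = (F_max−F_min)/2 = 440 N; F_m = (F_max+F_min)/2 = 580 N
τ_a = K_W·8F_aD/(πd³) = 1.2370 × 129.96 = 160.75 MPa
τ_m = K_s·8F_mD/(πd³) = 1.0787 × 171.31 = 184.79 MPa
Goodman: 1/n_f = τ_a/S_se + τ_m/S_su = 160.75/435 + 184.79/1060 = 0.36955 + 0.17433 = 0.54388
n_f = 1/0.54388 = 1.839

1.84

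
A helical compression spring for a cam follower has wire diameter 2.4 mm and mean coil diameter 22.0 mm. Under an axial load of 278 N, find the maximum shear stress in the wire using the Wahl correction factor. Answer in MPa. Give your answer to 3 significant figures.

1310 MPa

Spring index C = D/d = 22.0/2.4 = 9.1667
K_W = (4C−1)/(4C−4) + 0.615/C = 35.667/32.667 + 0.0671 = 1.1589
τ₀ = 8FD/(πd³) = 8·278·22.0/(π·2.4³) = 48928/43.429 = 1126.6 MPa
τ_max = K·τ₀ = 1.1589 × 1126.6 = 1305.7 MPa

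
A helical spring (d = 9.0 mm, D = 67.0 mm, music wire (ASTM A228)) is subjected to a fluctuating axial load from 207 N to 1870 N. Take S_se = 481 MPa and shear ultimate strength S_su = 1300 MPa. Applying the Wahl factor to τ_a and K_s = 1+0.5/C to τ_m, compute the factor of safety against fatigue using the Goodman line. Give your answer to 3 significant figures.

1.46

C = D/d = 67.0/9.0 = 7.4444; K_W = (4C−1)/(4C−4)+0.615/C = 1.1990; K_s = 1+0.5/C = 1.0672
F_a = (F_max−F_min)/2 = 831.5 N; F_m = (F_max+F_min)/2 = 1038.5 N
τ_a = K_W·8F_aD/(πd³) = 1.1990 × 194.6 = 233.33 MPa
τ_m = K_s·8F_mD/(πd³) = 1.0672 × 243.05 = 259.37 MPa
Goodman: 1/n_f = τ_a/S_se + τ_m/S_su = 233.33/481 + 259.37/1300 = 0.48509 + 0.19952 = 0.68461
n_f = 1/0.68461 = 1.461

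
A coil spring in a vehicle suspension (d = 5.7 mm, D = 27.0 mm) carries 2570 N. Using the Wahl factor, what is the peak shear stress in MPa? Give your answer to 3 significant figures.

Spring index C = D/d = 27.0/5.7 = 4.7368
K_W = (4C−1)/(4C−4) + 0.615/C = 17.947/14.947 + 0.1298 = 1.3305
τ₀ = 8FD/(πd³) = 8·2570·27.0/(π·5.7³) = 555120/581.8 = 954.14 MPa
τ_max = K·τ₀ = 1.3305 × 954.14 = 1269.5 MPa

1270 MPa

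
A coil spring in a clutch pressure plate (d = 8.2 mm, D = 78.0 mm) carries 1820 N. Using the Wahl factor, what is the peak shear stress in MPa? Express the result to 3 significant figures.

756 MPa

Spring index C = D/d = 78.0/8.2 = 9.5122
K_W = (4C−1)/(4C−4) + 0.615/C = 37.049/34.049 + 0.0647 = 1.1528
τ₀ = 8FD/(πd³) = 8·1820·78.0/(π·8.2³) = 1.13568e+06/1732.2 = 655.64 MPa
τ_max = K·τ₀ = 1.1528 × 655.64 = 755.8 MPa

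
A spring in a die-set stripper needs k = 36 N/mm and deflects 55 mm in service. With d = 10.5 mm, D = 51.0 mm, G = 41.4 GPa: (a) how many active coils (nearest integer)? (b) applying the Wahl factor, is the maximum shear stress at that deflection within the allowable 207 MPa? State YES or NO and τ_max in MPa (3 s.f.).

(a) 13 coils; (b) NO, τ_max = 297 MPa

N_a = Gd⁴/(8D³k) = (41.4×10³)(10.5⁴)/(8·51.0³·36) = 13.17 → N_a = 13
Actual rate k = Gd⁴/(8D³·13) = 36.477 N/mm
Working load F = kδ = 36.477·55 = 2006.2 N
C = 51.0/10.5 = 4.8571; K_W = (4C−1)/(4C−4)+0.615/C = 1.3211
τ_max = K_W·8FD/(πd³) = 1.3211·225.07 = 297.33 MPa
τ_max > 207 MPa → exceeds allowable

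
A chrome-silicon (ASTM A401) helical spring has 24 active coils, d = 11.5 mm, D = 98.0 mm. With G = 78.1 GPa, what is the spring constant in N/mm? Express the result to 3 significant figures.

k = Gd⁴/(8D³N_a) = (78.1×10³ × 11.5⁴) / (8 × 98.0³ × 24)
  = 1.36597e+09 / 1.80709e+08 = 7.559 N/mm

7.56 N/mm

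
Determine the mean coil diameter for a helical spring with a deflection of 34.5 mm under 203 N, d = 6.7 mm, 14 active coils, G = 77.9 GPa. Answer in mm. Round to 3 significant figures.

62.0 mm

Required rate k = F/δ = 203/34.5 = 5.8841 N/mm
D = (Gd⁴/(8N_a·k))^(1/3) = (77.9×10³·6.7⁴/(8·14·5.8841))^(1/3)
  = (238200)^(1/3) = 61.9889 mm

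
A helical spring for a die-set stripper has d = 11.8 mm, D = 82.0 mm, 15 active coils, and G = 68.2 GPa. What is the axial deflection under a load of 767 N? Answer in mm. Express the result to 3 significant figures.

38.4 mm

k = Gd⁴/(8D³N_a) = (68.2×10³)(11.8⁴)/(8·82.0³·15) = 19.984 N/mm
δ = F/k = 767 / 19.984 = 38.38 mm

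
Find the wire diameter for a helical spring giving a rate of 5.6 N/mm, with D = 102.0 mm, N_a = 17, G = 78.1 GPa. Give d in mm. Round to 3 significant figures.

10.1 mm

d = (8D³N_a·k / G)^(1/4) = (8·102.0³·17·5.6 / (78.1×10³))^0.25
  = (10348)^0.25 = 10.0860 mm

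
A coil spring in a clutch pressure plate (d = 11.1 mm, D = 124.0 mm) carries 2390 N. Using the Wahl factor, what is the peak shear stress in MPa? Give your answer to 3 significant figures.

623 MPa

Spring index C = D/d = 124.0/11.1 = 11.1712
K_W = (4C−1)/(4C−4) + 0.615/C = 43.685/40.685 + 0.0551 = 1.1288
τ₀ = 8FD/(πd³) = 8·2390·124.0/(π·11.1³) = 2.37088e+06/4296.5 = 551.81 MPa
τ_max = K·τ₀ = 1.1288 × 551.81 = 622.88 MPa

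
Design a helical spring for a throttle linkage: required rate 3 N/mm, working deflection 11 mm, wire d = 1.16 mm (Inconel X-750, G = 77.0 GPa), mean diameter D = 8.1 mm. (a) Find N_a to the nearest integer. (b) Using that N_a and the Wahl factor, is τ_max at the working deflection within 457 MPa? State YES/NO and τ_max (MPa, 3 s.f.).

N_a = Gd⁴/(8D³k) = (77.0×10³)(1.16⁴)/(8·8.1³·3) = 10.93 → N_a = 11
Actual rate k = Gd⁴/(8D³·11) = 2.9812 N/mm
Working load F = kδ = 2.9812·11 = 32.793 N
C = 8.1/1.16 = 6.9828; K_W = (4C−1)/(4C−4)+0.615/C = 1.2134
τ_max = K_W·8FD/(πd³) = 1.2134·433.34 = 525.83 MPa
τ_max > 457 MPa → exceeds allowable

(a) 11 coils; (b) NO, τ_max = 526 MPa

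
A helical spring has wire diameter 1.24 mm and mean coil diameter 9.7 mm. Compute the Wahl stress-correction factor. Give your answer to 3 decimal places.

C = D/d = 9.7/1.24 = 7.8226
K_W = (4C−1)/(4C−4) + 0.615/C = 30.290/27.290 + 0.0786 = 1.1885

1.189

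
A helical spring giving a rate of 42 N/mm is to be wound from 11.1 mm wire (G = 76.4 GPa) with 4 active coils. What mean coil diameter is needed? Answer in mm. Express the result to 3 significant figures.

95.2 mm

D = (Gd⁴/(8N_a·k))^(1/3) = (76.4×10³·11.1⁴/(8·4·42))^(1/3)
  = (862951)^(1/3) = 95.2055 mm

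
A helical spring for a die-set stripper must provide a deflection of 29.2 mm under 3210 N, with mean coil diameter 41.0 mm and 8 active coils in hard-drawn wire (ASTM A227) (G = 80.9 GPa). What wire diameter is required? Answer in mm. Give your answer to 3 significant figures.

8.80 mm

Required rate k = F/δ = 3210/29.2 = 109.93 N/mm
d = (8D³N_a·k / G)^(1/4) = (8·41.0³·8·109.93 / (80.9×10³))^0.25
  = (5993.8)^0.25 = 8.7989 mm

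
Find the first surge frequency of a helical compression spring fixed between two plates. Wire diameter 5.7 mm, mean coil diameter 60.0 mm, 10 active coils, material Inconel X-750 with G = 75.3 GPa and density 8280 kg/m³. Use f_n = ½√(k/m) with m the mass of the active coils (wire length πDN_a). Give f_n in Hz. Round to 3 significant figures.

53.7 Hz

k = Gd⁴/(8D³N_a) = (75.3×10³)(5.7⁴)/(8·60.0³·10) = 4.5999 N/mm = 4599.9 N/m
Wire length L = πDN_a = π·60.0·10 = 1885 mm
m = ρ·(πd²/4)·L = 8280 × 25.518×10⁻⁶ m² × 1.885 m = 0.39826 kg
f_n = ½√(k/m) = 0.5·√(4599.9/0.39826) = 0.5·√(11550) = 53.735 Hz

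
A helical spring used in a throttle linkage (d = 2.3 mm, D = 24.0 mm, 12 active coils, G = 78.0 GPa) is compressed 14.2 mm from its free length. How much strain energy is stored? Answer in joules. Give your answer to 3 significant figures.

0.166 J

k = Gd⁴/(8D³N_a) = (78.0×10³)(2.3⁴)/(8·24.0³·12) = 1.6448 N/mm
U = ½kδ² = 0.5 × 1.6448 × 14.2² = 165.82 N·mm = 0.16582 J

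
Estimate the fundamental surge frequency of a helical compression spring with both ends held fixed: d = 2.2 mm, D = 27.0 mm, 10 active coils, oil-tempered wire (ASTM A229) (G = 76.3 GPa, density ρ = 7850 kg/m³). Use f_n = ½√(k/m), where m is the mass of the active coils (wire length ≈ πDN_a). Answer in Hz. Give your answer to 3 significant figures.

k = Gd⁴/(8D³N_a) = (76.3×10³)(2.2⁴)/(8·27.0³·10) = 1.1351 N/mm = 1135.1 N/m
Wire length L = πDN_a = π·27.0·10 = 848.23 mm
m = ρ·(πd²/4)·L = 7850 × 3.8013×10⁻⁶ m² × 0.84823 m = 0.025312 kg
f_n = ½√(k/m) = 0.5·√(1135.1/0.025312) = 0.5·√(44845) = 105.88 Hz

106 Hz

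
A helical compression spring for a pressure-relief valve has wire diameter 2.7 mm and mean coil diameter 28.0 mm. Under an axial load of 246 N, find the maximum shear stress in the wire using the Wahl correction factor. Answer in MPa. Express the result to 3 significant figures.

1020 MPa

Spring index C = D/d = 28.0/2.7 = 10.3704
K_W = (4C−1)/(4C−4) + 0.615/C = 40.481/37.481 + 0.0593 = 1.1393
τ₀ = 8FD/(πd³) = 8·246·28.0/(π·2.7³) = 55104/61.836 = 891.13 MPa
τ_max = K·τ₀ = 1.1393 × 891.13 = 1015.3 MPa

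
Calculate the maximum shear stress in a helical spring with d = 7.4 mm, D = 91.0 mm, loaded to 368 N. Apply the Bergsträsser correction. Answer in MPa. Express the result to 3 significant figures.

233 MPa

Spring index C = D/d = 91.0/7.4 = 12.2973
K_B = (4C+2)/(4C−3) = 51.189/46.189 = 1.1083
τ₀ = 8FD/(πd³) = 8·368·91.0/(π·7.4³) = 267904/1273 = 210.44 MPa
τ_max = K·τ₀ = 1.1083 × 210.44 = 233.22 MPa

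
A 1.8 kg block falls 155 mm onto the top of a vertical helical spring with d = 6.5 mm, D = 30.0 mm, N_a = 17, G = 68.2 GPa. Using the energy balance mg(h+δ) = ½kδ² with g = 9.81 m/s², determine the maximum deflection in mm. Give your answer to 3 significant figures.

13.4 mm

k = Gd⁴/(8D³N_a) = (68.2×10³)(6.5⁴)/(8·30.0³·17) = 33.154 N/mm
W = mg = 1.8 × 9.81 = 17.658 N
½kδ² − Wδ − Wh = 0 → δ = (W + √(W² + 2kWh))/k
δ = (17.658 + √(311.8 + 181484))/33.154 = (17.658 + 426.38)/33.154 = 13.393 mm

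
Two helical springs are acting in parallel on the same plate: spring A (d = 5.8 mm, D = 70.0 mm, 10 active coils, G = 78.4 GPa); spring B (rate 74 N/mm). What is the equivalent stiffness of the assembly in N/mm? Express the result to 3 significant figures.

77.2 N/mm

k_A = Gd⁴/(8D³N_a) = (78.4×10³)(5.8⁴)/(8·70.0³·10) = 3.2333 N/mm
Parallel: k_eq = 3.2333 + 74 = 77.233 N/mm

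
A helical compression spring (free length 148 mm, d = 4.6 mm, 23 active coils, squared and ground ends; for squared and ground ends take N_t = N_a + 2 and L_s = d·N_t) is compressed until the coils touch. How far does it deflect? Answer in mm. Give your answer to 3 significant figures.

33.0 mm

N_t = 25; L_s = 4.6·25 = 115 mm
δ_solid = L₀ − L_s = 148 − 115 = 33 mm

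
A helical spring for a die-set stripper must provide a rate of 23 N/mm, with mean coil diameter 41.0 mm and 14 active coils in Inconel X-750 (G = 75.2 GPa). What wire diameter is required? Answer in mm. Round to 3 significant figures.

d = (8D³N_a·k / G)^(1/4) = (8·41.0³·14·23 / (75.2×10³))^0.25
  = (2360.9)^0.25 = 6.9706 mm

6.97 mm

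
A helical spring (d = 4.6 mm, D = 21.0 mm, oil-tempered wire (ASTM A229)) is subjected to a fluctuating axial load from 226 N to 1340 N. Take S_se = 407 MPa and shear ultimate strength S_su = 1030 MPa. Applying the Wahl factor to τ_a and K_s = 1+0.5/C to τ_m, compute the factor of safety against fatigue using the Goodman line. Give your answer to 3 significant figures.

C = D/d = 21.0/4.6 = 4.5652; K_W = (4C−1)/(4C−4)+0.615/C = 1.3451; K_s = 1+0.5/C = 1.1095
F_a = (F_max−F_min)/2 = 557 N; F_m = (F_max+F_min)/2 = 783 N
τ_a = K_W·8F_aD/(πd³) = 1.3451 × 306.01 = 411.61 MPa
τ_m = K_s·8F_mD/(πd³) = 1.1095 × 430.18 = 477.29 MPa
Goodman: 1/n_f = τ_a/S_se + τ_m/S_su = 411.61/407 + 477.29/1030 = 1.01133 + 0.46339 = 1.4747
n_f = 1/1.4747 = 0.6781

0.678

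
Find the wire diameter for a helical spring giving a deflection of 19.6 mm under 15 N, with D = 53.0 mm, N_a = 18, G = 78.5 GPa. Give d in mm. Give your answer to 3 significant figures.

Required rate k = F/δ = 15/19.6 = 0.76531 N/mm
d = (8D³N_a·k / G)^(1/4) = (8·53.0³·18·0.76531 / (78.5×10³))^0.25
  = (209)^0.25 = 3.8022 mm

3.80 mm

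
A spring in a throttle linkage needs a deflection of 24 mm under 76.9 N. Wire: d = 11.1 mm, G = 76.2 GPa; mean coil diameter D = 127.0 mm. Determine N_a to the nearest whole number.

Required rate k = F/δ = 76.9/24 = 3.2042 N/mm
N_a = Gd⁴/(8D³k) = (76.2×10³ × 11.1⁴)/(8 × 127.0³ × 3.2042)
    = 1.15677e+09 / 5.25069e+07 = 22.03 → 22 coils

22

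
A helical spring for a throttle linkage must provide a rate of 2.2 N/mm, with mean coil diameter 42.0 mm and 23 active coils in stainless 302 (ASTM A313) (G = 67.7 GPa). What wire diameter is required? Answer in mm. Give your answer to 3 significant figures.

d = (8D³N_a·k / G)^(1/4) = (8·42.0³·23·2.2 / (67.7×10³))^0.25
  = (443)^0.25 = 4.5878 mm

4.59 mm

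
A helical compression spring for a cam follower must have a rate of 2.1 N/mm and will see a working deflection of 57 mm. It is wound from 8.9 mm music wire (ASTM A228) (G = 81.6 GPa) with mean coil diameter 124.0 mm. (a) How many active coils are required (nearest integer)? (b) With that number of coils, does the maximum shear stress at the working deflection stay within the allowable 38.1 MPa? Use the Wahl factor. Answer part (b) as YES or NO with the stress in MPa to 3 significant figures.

(a) 16 coils; (b) NO, τ_max = 59.0 MPa

N_a = Gd⁴/(8D³k) = (81.6×10³)(8.9⁴)/(8·124.0³·2.1) = 15.98 → N_a = 16
Actual rate k = Gd⁴/(8D³·16) = 2.0979 N/mm
Working load F = kδ = 2.0979·57 = 119.58 N
C = 124.0/8.9 = 13.9326; K_W = (4C−1)/(4C−4)+0.615/C = 1.1021
τ_max = K_W·8FD/(πd³) = 1.1021·53.56 = 59.03 MPa
τ_max > 38.1 MPa → exceeds allowable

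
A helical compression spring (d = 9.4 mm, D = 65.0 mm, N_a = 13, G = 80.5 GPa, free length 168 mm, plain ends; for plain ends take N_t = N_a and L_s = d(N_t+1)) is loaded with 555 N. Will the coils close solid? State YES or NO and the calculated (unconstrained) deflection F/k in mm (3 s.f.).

k = Gd⁴/(8D³N_a) = (80.5×10³)(9.4⁴)/(8·65.0³·13) = 22.006 N/mm
N_t = 13; L_s = 9.4·14 = 131.6 mm; δ_solid = L₀ − L_s = 168 − 131.6 = 36.4 mm
δ = F/k = 555/22.006 = 25.221 mm
δ < δ_solid → spring does not go solid

NO, δ = 25.2 mm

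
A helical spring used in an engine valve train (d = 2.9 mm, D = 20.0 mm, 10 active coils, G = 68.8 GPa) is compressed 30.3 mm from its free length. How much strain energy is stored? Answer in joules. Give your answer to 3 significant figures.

k = Gd⁴/(8D³N_a) = (68.8×10³)(2.9⁴)/(8·20.0³·10) = 7.6033 N/mm
U = ½kδ² = 0.5 × 7.6033 × 30.3² = 3490.2 N·mm = 3.4902 J

3.49 J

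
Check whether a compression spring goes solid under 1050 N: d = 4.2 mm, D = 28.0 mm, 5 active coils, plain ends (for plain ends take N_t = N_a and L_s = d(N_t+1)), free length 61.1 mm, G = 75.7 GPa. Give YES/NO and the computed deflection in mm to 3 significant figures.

YES, δ = 39.1 mm

k = Gd⁴/(8D³N_a) = (75.7×10³)(4.2⁴)/(8·28.0³·5) = 26.826 N/mm
N_t = 5; L_s = 4.2·6 = 25.2 mm; δ_solid = L₀ − L_s = 61.1 − 25.2 = 35.9 mm
δ = F/k = 1050/26.826 = 39.141 mm
δ ≥ δ_solid → spring goes solid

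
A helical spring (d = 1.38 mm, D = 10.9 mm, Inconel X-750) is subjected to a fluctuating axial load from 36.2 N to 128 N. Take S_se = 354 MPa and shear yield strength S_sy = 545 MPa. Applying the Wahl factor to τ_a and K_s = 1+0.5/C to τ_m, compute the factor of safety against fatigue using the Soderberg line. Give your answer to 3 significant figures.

0.302

C = D/d = 10.9/1.38 = 7.8986; K_W = (4C−1)/(4C−4)+0.615/C = 1.1866; K_s = 1+0.5/C = 1.0633
F_a = (F_max−F_min)/2 = 45.9 N; F_m = (F_max+F_min)/2 = 82.1 N
τ_a = K_W·8F_aD/(πd³) = 1.1866 × 484.78 = 575.23 MPa
τ_m = K_s·8F_mD/(πd³) = 1.0633 × 867.11 = 922 MPa
Soderberg: 1/n_f = τ_a/S_se + τ_m/S_sy = 575.23/354 + 922/545 = 1.62494 + 1.69174 = 3.3167
n_f = 1/3.3167 = 0.3015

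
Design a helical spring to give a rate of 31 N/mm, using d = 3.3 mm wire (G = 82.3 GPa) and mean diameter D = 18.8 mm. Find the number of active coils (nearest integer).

6

N_a = Gd⁴/(8D³k) = (82.3×10³ × 3.3⁴)/(8 × 18.8³ × 31)
    = 9.76013e+06 / 1.64788e+06 = 5.923 → 6 coils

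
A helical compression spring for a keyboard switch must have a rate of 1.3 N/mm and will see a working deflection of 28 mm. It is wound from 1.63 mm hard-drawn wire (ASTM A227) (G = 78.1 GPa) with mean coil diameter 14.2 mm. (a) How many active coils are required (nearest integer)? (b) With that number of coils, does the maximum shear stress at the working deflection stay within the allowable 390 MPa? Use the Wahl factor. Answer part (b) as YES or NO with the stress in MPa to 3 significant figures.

N_a = Gd⁴/(8D³k) = (78.1×10³)(1.63⁴)/(8·14.2³·1.3) = 18.51 → N_a = 19
Actual rate k = Gd⁴/(8D³·19) = 1.2668 N/mm
Working load F = kδ = 1.2668·28 = 35.469 N
C = 14.2/1.63 = 8.7117; K_W = (4C−1)/(4C−4)+0.615/C = 1.1679
τ_max = K_W·8FD/(πd³) = 1.1679·296.15 = 345.86 MPa
τ_max ≤ 390 MPa → acceptable

(a) 19 coils; (b) YES, τ_max = 346 MPa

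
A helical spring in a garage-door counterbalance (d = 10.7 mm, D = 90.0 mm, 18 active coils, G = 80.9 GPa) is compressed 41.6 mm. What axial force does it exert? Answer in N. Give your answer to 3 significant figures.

420 N

k = Gd⁴/(8D³N_a) = (80.9×10³)(10.7⁴)/(8·90.0³·18) = 10.102 N/mm
F = k·δ = 10.102 × 41.6 = 420.23 N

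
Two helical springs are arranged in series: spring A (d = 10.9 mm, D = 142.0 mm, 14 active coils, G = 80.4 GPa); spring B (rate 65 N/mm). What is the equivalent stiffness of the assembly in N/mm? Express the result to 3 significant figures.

3.36 N/mm

k_A = Gd⁴/(8D³N_a) = (80.4×10³)(10.9⁴)/(8·142.0³·14) = 3.539 N/mm
Series: 1/k_eq = 1/3.539 + 1/65 = 0.29795; k_eq = 3.3563 N/mm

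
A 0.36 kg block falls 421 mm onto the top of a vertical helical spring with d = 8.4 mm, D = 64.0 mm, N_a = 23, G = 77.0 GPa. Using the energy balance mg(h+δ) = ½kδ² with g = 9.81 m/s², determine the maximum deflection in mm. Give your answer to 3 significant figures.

k = Gd⁴/(8D³N_a) = (77.0×10³)(8.4⁴)/(8·64.0³·23) = 7.9479 N/mm
W = mg = 0.36 × 9.81 = 3.5316 N
½kδ² − Wδ − Wh = 0 → δ = (W + √(W² + 2kWh))/k
δ = (3.5316 + √(12.472 + 23633.8))/7.9479 = (3.5316 + 153.77)/7.9479 = 19.792 mm

19.8 mm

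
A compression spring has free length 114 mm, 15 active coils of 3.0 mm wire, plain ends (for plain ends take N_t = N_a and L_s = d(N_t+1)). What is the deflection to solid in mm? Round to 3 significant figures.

66.0 mm

N_t = 15; L_s = 3.0·16 = 48 mm
δ_solid = L₀ − L_s = 114 − 48 = 66 mm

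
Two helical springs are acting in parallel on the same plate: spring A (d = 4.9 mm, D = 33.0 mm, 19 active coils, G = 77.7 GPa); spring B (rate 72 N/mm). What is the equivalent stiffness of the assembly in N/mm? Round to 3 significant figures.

k_A = Gd⁴/(8D³N_a) = (77.7×10³)(4.9⁴)/(8·33.0³·19) = 8.2001 N/mm
Parallel: k_eq = 8.2001 + 72 = 80.2 N/mm

80.2 N/mm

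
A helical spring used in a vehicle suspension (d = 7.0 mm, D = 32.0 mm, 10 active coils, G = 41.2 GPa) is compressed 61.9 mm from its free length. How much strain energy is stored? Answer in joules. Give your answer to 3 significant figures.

k = Gd⁴/(8D³N_a) = (41.2×10³)(7.0⁴)/(8·32.0³·10) = 37.735 N/mm
U = ½kδ² = 0.5 × 37.735 × 61.9² = 72294 N·mm = 72.294 J

72.3 J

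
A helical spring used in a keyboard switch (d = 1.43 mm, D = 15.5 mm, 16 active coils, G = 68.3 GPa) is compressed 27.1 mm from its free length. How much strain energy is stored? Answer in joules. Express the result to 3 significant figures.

0.220 J

k = Gd⁴/(8D³N_a) = (68.3×10³)(1.43⁴)/(8·15.5³·16) = 0.59918 N/mm
U = ½kδ² = 0.5 × 0.59918 × 27.1² = 220.02 N·mm = 0.22002 J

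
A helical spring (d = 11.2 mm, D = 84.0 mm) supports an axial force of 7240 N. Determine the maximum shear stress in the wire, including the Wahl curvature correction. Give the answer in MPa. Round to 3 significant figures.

Spring index C = D/d = 84.0/11.2 = 7.5000
K_W = (4C−1)/(4C−4) + 0.615/C = 29.000/26.000 + 0.0820 = 1.1974
τ₀ = 8FD/(πd³) = 8·7240·84.0/(π·11.2³) = 4.86528e+06/4413.7 = 1102.3 MPa
τ_max = K·τ₀ = 1.1974 × 1102.3 = 1319.9 MPa

1320 MPa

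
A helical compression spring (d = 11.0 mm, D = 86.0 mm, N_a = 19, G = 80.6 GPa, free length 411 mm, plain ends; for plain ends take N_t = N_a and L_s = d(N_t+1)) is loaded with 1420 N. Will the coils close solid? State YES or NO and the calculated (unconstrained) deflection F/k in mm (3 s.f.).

k = Gd⁴/(8D³N_a) = (80.6×10³)(11.0⁴)/(8·86.0³·19) = 12.206 N/mm
N_t = 19; L_s = 11.0·20 = 220 mm; δ_solid = L₀ − L_s = 411 − 220 = 191 mm
δ = F/k = 1420/12.206 = 116.34 mm
δ < δ_solid → spring does not go solid

NO, δ = 116 mm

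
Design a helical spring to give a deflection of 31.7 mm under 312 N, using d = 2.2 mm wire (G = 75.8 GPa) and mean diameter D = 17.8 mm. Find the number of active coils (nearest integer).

4

Required rate k = F/δ = 312/31.7 = 9.8423 N/mm
N_a = Gd⁴/(8D³k) = (75.8×10³ × 2.2⁴)/(8 × 17.8³ × 9.8423)
    = 1.77566e+06 / 444064 = 3.999 → 4 coils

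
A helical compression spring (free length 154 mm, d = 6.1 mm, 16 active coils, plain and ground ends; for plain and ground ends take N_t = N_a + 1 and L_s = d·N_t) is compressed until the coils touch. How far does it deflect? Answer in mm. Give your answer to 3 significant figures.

N_t = 17; L_s = 6.1·17 = 103.7 mm
δ_solid = L₀ − L_s = 154 − 103.7 = 50.3 mm

50.3 mm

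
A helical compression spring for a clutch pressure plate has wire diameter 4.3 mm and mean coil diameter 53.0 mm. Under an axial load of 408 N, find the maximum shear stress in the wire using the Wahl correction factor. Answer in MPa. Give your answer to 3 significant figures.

Spring index C = D/d = 53.0/4.3 = 12.3256
K_W = (4C−1)/(4C−4) + 0.615/C = 48.302/45.302 + 0.0499 = 1.1161
τ₀ = 8FD/(πd³) = 8·408·53.0/(π·4.3³) = 172992/249.78 = 692.58 MPa
τ_max = K·τ₀ = 1.1161 × 692.58 = 773 MPa

773 MPa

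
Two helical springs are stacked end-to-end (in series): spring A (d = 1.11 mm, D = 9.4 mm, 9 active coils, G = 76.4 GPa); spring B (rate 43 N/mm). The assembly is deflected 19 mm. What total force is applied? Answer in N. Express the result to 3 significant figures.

35.3 N

k_A = Gd⁴/(8D³N_a) = (76.4×10³)(1.11⁴)/(8·9.4³·9) = 1.9394 N/mm
Series: 1/k_eq = 1/1.9394 + 1/43 = 0.53888; k_eq = 1.8557 N/mm
F = k_eq·δ = 1.8557·19 = 35.259 N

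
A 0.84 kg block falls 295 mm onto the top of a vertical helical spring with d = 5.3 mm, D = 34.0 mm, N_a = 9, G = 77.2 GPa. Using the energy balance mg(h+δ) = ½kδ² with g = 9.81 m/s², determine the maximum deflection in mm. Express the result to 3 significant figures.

k = Gd⁴/(8D³N_a) = (77.2×10³)(5.3⁴)/(8·34.0³·9) = 21.525 N/mm
W = mg = 0.84 × 9.81 = 8.2404 N
½kδ² − Wδ − Wh = 0 → δ = (W + √(W² + 2kWh))/k
δ = (8.2404 + √(67.904 + 104653))/21.525 = (8.2404 + 323.61)/21.525 = 15.416 mm

15.4 mm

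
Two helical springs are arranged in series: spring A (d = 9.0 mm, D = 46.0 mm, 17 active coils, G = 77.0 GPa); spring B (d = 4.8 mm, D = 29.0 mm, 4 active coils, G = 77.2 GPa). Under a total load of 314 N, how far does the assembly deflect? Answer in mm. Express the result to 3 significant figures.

k_A = Gd⁴/(8D³N_a) = (77.0×10³)(9.0⁴)/(8·46.0³·17) = 38.164 N/mm
k_B = Gd⁴/(8D³N_a) = (77.2×10³)(4.8⁴)/(8·29.0³·4) = 52.51 N/mm
Series: 1/k_eq = 1/38.164 + 1/52.51 = 0.045247; k_eq = 22.101 N/mm
δ = F/k_eq = 314/22.101 = 14.208 mm

14.2 mm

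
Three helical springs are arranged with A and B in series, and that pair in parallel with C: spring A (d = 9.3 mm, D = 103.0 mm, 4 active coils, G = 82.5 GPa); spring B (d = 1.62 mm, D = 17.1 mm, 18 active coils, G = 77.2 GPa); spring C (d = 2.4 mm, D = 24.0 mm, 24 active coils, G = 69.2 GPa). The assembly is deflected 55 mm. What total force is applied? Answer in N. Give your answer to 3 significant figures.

k_A = Gd⁴/(8D³N_a) = (82.5×10³)(9.3⁴)/(8·103.0³·4) = 17.649 N/mm
k_B = Gd⁴/(8D³N_a) = (77.2×10³)(1.62⁴)/(8·17.1³·18) = 0.73846 N/mm
k_C = Gd⁴/(8D³N_a) = (69.2×10³)(2.4⁴)/(8·24.0³·24) = 0.865 N/mm
Springs A,B series: k_AB = 1/(1/17.649+1/0.73846) = 0.7088 N/mm; parallel with C: k_eq = 0.7088+0.865 = 1.5738 N/mm
F = k_eq·δ = 1.5738·55 = 86.559 N

86.6 N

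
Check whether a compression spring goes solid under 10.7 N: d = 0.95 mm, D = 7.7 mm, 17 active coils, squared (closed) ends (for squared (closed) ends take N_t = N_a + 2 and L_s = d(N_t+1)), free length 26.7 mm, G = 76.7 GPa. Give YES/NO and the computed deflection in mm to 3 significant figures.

k = Gd⁴/(8D³N_a) = (76.7×10³)(0.95⁴)/(8·7.7³·17) = 1.0062 N/mm
N_t = 19; L_s = 0.95·20 = 19 mm; δ_solid = L₀ − L_s = 26.7 − 19 = 7.7 mm
δ = F/k = 10.7/1.0062 = 10.634 mm
δ ≥ δ_solid → spring goes solid

YES, δ = 10.6 mm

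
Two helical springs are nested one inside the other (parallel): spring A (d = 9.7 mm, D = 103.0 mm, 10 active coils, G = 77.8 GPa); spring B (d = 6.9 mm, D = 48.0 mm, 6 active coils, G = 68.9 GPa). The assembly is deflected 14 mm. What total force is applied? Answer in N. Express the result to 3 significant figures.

k_A = Gd⁴/(8D³N_a) = (77.8×10³)(9.7⁴)/(8·103.0³·10) = 7.8789 N/mm
k_B = Gd⁴/(8D³N_a) = (68.9×10³)(6.9⁴)/(8·48.0³·6) = 29.421 N/mm
Parallel: k_eq = 7.8789 + 29.421 = 37.299 N/mm
F = k_eq·δ = 37.299·14 = 522.19 N

522 N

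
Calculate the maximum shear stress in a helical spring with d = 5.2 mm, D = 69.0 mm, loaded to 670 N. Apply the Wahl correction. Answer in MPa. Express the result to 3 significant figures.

927 MPa

Spring index C = D/d = 69.0/5.2 = 13.2692
K_W = (4C−1)/(4C−4) + 0.615/C = 52.077/49.077 + 0.0463 = 1.1075
τ₀ = 8FD/(πd³) = 8·670·69.0/(π·5.2³) = 369840/441.73 = 837.25 MPa
τ_max = K·τ₀ = 1.1075 × 837.25 = 927.23 MPa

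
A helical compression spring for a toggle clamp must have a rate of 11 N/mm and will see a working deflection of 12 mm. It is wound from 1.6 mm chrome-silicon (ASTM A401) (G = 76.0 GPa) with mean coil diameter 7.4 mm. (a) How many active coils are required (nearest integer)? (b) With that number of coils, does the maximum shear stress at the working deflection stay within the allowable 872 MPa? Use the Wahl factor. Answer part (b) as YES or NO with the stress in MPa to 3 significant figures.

N_a = Gd⁴/(8D³k) = (76.0×10³)(1.6⁴)/(8·7.4³·11) = 13.97 → N_a = 14
Actual rate k = Gd⁴/(8D³·14) = 10.974 N/mm
Working load F = kδ = 10.974·12 = 131.69 N
C = 7.4/1.6 = 4.6250; K_W = (4C−1)/(4C−4)+0.615/C = 1.3399
τ_max = K_W·8FD/(πd³) = 1.3399·605.86 = 811.78 MPa
τ_max ≤ 872 MPa → acceptable

(a) 14 coils; (b) YES, τ_max = 812 MPa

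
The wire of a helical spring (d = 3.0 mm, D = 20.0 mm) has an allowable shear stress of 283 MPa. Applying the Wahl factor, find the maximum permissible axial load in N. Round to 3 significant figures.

C = D/d = 20.0/3.0 = 6.6667
K_W = (4C−1)/(4C−4) + 0.615/C = 25.667/22.667 + 0.0922 = 1.2246
τ_max = K·8FD/(πd³) → F_max = τ_allow·πd³/(8DK)
F_max = 283·π·3.0³/(8·20.0·1.2246) = 24005/195.94 = 122.51 N

123 N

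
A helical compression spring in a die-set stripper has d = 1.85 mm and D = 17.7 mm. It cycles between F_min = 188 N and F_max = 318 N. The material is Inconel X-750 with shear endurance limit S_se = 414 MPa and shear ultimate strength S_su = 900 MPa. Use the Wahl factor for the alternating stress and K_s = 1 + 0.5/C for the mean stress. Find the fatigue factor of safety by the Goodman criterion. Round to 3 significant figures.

C = D/d = 17.7/1.85 = 9.5676; K_W = (4C−1)/(4C−4)+0.615/C = 1.1518; K_s = 1+0.5/C = 1.0523
F_a = (F_max−F_min)/2 = 65 N; F_m = (F_max+F_min)/2 = 253 N
τ_a = K_W·8F_aD/(πd³) = 1.1518 × 462.71 = 532.96 MPa
τ_m = K_s·8F_mD/(πd³) = 1.0523 × 1801 = 1895.1 MPa
Goodman: 1/n_f = τ_a/S_se + τ_m/S_su = 532.96/414 + 1895.1/900 = 1.28735 + 2.10571 = 3.3931
n_f = 1/3.3931 = 0.2947

0.295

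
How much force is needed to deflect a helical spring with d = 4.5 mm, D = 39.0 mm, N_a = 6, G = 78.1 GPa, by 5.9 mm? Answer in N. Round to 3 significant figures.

66.4 N

k = Gd⁴/(8D³N_a) = (78.1×10³)(4.5⁴)/(8·39.0³·6) = 11.248 N/mm
F = k·δ = 11.248 × 5.9 = 66.362 N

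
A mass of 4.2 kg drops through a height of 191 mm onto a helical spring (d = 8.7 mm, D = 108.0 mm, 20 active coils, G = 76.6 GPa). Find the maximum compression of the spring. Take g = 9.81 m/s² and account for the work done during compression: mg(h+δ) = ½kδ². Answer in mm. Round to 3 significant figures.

106 mm

k = Gd⁴/(8D³N_a) = (76.6×10³)(8.7⁴)/(8·108.0³·20) = 2.1773 N/mm
W = mg = 4.2 × 9.81 = 41.202 N
½kδ² − Wδ − Wh = 0 → δ = (W + √(W² + 2kWh))/k
δ = (41.202 + √(1697.6 + 34268.6))/2.1773 = (41.202 + 189.65)/2.1773 = 106.03 mm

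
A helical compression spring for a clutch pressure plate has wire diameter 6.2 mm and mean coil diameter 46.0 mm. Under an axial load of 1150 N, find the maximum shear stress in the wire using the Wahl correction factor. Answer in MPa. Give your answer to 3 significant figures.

Spring index C = D/d = 46.0/6.2 = 7.4194
K_W = (4C−1)/(4C−4) + 0.615/C = 28.677/25.677 + 0.0829 = 1.1997
τ₀ = 8FD/(πd³) = 8·1150·46.0/(π·6.2³) = 423200/748.73 = 565.22 MPa
τ_max = K·τ₀ = 1.1997 × 565.22 = 678.11 MPa

678 MPa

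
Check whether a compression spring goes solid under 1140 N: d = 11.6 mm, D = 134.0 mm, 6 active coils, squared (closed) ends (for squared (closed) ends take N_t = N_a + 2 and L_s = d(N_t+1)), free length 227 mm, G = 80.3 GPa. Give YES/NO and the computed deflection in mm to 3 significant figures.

NO, δ = 90.6 mm

k = Gd⁴/(8D³N_a) = (80.3×10³)(11.6⁴)/(8·134.0³·6) = 12.589 N/mm
N_t = 8; L_s = 11.6·9 = 104.4 mm; δ_solid = L₀ − L_s = 227 − 104.4 = 122.6 mm
δ = F/k = 1140/12.589 = 90.555 mm
δ < δ_solid → spring does not go solid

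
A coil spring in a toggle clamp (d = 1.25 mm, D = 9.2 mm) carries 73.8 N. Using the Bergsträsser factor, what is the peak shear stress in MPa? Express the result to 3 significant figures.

1050 MPa

Spring index C = D/d = 9.2/1.25 = 7.3600
K_B = (4C+2)/(4C−3) = 31.440/26.440 = 1.1891
τ₀ = 8FD/(πd³) = 8·73.8·9.2/(π·1.25³) = 5431.68/6.1359 = 885.23 MPa
τ_max = K·τ₀ = 1.1891 × 885.23 = 1052.6 MPa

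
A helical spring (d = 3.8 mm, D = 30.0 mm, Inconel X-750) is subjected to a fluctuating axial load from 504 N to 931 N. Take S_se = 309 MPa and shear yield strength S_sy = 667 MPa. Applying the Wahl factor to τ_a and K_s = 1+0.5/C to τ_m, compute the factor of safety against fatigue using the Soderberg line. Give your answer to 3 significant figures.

0.366

C = D/d = 30.0/3.8 = 7.8947; K_W = (4C−1)/(4C−4)+0.615/C = 1.1867; K_s = 1+0.5/C = 1.0633
F_a = (F_max−F_min)/2 = 213.5 N; F_m = (F_max+F_min)/2 = 717.5 N
τ_a = K_W·8F_aD/(πd³) = 1.1867 × 297.24 = 352.73 MPa
τ_m = K_s·8F_mD/(πd³) = 1.0633 × 998.92 = 1062.2 MPa
Soderberg: 1/n_f = τ_a/S_se + τ_m/S_sy = 352.73/309 + 1062.2/667 = 1.14152 + 1.59249 = 2.734
n_f = 1/2.734 = 0.3658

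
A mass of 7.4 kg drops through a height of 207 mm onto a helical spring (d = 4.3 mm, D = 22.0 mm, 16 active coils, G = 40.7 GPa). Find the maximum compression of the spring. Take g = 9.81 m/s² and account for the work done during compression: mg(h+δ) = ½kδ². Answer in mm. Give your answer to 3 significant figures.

k = Gd⁴/(8D³N_a) = (40.7×10³)(4.3⁴)/(8·22.0³·16) = 10.209 N/mm
W = mg = 7.4 × 9.81 = 72.594 N
½kδ² − Wδ − Wh = 0 → δ = (W + √(W² + 2kWh))/k
δ = (72.594 + √(5269.9 + 306825))/10.209 = (72.594 + 558.65)/10.209 = 61.832 mm

61.8 mm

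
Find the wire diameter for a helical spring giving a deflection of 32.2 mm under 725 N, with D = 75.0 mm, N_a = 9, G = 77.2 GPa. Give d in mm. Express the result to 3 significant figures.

Required rate k = F/δ = 725/32.2 = 22.516 N/mm
d = (8D³N_a·k / G)^(1/4) = (8·75.0³·9·22.516 / (77.2×10³))^0.25
  = (8858.9)^0.25 = 9.7016 mm

9.70 mm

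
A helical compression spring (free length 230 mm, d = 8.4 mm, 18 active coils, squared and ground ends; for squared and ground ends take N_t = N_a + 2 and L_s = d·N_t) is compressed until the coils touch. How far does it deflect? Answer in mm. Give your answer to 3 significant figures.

N_t = 20; L_s = 8.4·20 = 168 mm
δ_solid = L₀ − L_s = 230 − 168 = 62 mm

62.0 mm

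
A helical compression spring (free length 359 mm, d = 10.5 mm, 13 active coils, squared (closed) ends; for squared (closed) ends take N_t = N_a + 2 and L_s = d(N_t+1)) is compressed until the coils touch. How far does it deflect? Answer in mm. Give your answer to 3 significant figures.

N_t = 15; L_s = 10.5·16 = 168 mm
δ_solid = L₀ − L_s = 359 − 168 = 191 mm

191 mm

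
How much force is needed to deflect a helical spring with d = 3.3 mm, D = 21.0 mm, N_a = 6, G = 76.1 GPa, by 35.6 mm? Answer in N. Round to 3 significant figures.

k = Gd⁴/(8D³N_a) = (76.1×10³)(3.3⁴)/(8·21.0³·6) = 20.302 N/mm
F = k·δ = 20.302 × 35.6 = 722.76 N

723 N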